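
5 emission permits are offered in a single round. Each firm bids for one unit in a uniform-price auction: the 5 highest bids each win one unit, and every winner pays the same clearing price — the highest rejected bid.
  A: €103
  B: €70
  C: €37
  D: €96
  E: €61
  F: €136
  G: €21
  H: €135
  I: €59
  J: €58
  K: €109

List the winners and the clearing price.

Sorting: 136 (F), 135 (H), 109 (K), 103 (A), 96 (D), 70 (B), 61 (E), …
Winners (5 units): F, H, K, A, D.
First losing bid is B's €70, which sets the uniform price.

F, H, K, A, D; each pays €70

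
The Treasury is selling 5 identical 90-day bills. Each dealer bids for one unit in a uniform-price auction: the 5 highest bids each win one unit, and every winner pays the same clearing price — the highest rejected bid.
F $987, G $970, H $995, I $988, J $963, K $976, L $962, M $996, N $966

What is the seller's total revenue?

Bids ranked high→low: 996 (M), 995 (H), 988 (I), 987 (F), 976 (K), 970 (G), 966 (N), …
Winners (5 units): M, H, I, F, K.
Clearing price = highest rejected bid = $970.
Total revenue = 5 × $970 = $4,850.

Total revenue: $4,850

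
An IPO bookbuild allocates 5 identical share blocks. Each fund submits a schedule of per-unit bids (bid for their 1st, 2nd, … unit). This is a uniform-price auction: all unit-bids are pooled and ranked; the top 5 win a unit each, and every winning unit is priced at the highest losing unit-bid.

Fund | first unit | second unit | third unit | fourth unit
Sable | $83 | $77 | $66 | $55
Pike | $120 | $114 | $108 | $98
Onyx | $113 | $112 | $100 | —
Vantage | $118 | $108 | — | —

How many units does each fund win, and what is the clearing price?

All unit-bids, highest first — top 5: 120 (Pike-1), 118 (Vantage-1), 114 (Pike-2), 113 (Onyx-1), 112 (Onyx-2)
First bid not allocated: $108.
Allocation: Onyx 2, Pike 2, Vantage 1.

Onyx 2, Pike 2, Vantage 1; clearing price $108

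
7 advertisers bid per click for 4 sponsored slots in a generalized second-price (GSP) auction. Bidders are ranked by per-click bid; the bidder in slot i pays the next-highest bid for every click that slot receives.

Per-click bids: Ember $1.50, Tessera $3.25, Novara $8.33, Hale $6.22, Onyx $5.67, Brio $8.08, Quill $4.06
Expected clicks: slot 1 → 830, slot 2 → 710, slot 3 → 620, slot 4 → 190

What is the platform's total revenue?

Per-click bids in order: $8.33 (Novara) > $8.08 (Brio) > $6.22 (Hale) > $5.67 (Onyx) > $4.06 (Quill) > …
Slot 1: Novara pays $8.08 × 830 = $6706.40
Slot 2: Brio pays $6.22 × 710 = $4416.20
Slot 3: Hale pays $5.67 × 620 = $3515.40
Slot 4: Onyx pays $4.06 × 190 = $771.40
Total = $15409.40

Total revenue: $15409.40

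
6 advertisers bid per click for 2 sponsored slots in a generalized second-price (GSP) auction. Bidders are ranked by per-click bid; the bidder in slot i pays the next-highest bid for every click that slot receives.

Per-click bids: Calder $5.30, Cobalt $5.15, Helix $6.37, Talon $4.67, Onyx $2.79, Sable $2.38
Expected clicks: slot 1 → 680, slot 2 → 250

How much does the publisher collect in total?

Per-click bids in order: $6.37 (Helix) > $5.30 (Calder) > $5.15 (Cobalt) > …
Slot 1: Helix pays $5.30 × 680 = $3604.00
Slot 2: Calder pays $5.15 × 250 = $1287.50
Total = $4891.50

Total revenue: $4891.50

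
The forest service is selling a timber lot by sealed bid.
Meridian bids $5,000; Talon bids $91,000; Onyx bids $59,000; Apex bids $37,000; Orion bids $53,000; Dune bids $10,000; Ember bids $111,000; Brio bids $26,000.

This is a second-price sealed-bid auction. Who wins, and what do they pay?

Rule: the highest bidder wins and pays the second-highest bid.
Sorting bids: 111,000 (Ember) > 91,000 (Talon) > 59,000 (Onyx) > 53,000 (Orion) > 37,000 (Apex) > 26,000 (Brio) > …
Ember wins with the highest bid; price is set by the runner-up at $91,000.

Ember pays $91,000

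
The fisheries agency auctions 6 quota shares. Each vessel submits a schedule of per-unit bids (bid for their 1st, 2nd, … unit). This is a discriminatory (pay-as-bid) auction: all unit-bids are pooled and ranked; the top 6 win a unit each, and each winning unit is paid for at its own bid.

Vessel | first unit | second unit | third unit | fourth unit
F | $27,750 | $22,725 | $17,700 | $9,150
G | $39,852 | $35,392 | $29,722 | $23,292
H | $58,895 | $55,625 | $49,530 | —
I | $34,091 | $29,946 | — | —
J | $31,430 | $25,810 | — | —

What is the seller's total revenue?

Total revenue: $273,385

Merging the schedules and taking the best 6: 58,895 (H-1), 55,625 (H-2), 49,530 (H-3), 39,852 (G-1), 35,392 (G-2), 34,091 (I-1)
Next rejected bid: $31,430 (not a price — pay-as-bid).
Each winning unit pays its own bid.
Revenue = 58,895 + 55,625 + 49,530 + 39,852 + 35,392 + 34,091 = $273,385.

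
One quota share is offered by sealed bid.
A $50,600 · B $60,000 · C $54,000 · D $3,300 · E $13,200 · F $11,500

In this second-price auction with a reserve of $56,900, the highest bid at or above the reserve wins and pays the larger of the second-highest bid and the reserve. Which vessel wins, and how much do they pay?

B pays $56,900

Rule: the highest bid at or above the reserve wins and pays the larger of the second-highest bid and the reserve.
Sorting bids: 60,000 (B) > 54,000 (C) > 50,600 (A) > 13,200 (E) > 11,500 (F) > 3,300 (D)
Highest eligible bid: B at $60,000.
max(second-highest $54,000, reserve $56,900) = $56,900.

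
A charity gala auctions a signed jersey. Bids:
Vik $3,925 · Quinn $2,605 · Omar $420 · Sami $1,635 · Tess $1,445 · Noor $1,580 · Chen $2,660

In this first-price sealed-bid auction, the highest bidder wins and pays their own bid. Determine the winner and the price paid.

Vik pays $3,925

Bids in order: 3,925 (Vik) > 2,660 (Chen) > 2,605 (Quinn) > 1,635 (Sami) > 1,580 (Noor) > 1,445 (Tess) > …
Vik has the highest bid and pays exactly that: $3,925.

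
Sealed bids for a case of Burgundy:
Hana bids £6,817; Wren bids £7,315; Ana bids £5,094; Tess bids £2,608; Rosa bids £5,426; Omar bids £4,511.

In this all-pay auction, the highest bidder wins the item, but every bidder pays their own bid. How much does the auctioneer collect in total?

All-pay auction: the highest bidder wins the item, but every bidder pays their own bid.
Sorting bids: 7,315 (Wren) > 6,817 (Hana) > 5,426 (Rosa) > 5,094 (Ana) > 4,511 (Omar) > 2,608 (Tess)
Every bidder forfeits their bid regardless of winning.
Revenue = 6,817 + 7,315 + 5,094 + 2,608 + 5,426 + 4,511 = £31,771.

Total revenue: £31,771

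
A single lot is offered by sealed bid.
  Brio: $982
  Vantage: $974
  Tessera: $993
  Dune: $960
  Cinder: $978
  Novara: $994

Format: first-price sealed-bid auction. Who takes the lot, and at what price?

Bids ranked: 994 (Novara) > 993 (Tessera) > 982 (Brio) > 978 (Cinder) > 974 (Vantage) > 960 (Dune)
First-price: Novara pays what they bid, $994.

Novara pays $994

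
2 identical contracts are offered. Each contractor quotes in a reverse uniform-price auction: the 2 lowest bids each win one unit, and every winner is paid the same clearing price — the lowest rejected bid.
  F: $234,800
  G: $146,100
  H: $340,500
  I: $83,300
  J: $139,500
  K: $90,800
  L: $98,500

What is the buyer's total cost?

Bids ranked low→high: 83,300 (I), 90,800 (K), 98,500 (L), 139,500 (J), …
Winners (2 units): I, K.
Lowest unsuccessful bid: $98,500 → clearing price.
Total cost = 2 × $98,500 = $197,000.

Total cost: $197,000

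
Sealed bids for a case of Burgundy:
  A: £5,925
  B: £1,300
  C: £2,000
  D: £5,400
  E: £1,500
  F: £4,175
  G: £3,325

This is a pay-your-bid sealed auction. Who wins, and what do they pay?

A pays £5,925

Rule: the highest bidder wins and pays their own bid.
Bids ranked: 5,925 (A) > 5,400 (D) > 4,175 (F) > 3,325 (G) > 2,000 (C) > 1,500 (E) > …
A is highest → pays own bid, £5,925.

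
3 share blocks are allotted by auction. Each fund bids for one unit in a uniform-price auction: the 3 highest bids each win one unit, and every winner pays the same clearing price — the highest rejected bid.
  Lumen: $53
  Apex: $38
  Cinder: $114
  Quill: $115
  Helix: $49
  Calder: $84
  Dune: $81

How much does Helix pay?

Helix pays $0

Bids ranked high→low: 115 (Quill), 114 (Cinder), 84 (Calder), 81 (Dune), 53 (Lumen), …
Top 3: Quill, Cinder, Calder.
Highest unsuccessful bid: $81 → clearing price.
Helix does not win → pays $0.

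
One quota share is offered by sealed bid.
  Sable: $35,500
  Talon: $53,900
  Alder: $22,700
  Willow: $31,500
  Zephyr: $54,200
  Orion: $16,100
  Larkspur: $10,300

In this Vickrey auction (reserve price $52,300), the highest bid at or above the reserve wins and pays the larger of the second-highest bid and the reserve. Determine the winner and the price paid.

Zephyr pays $53,900

Sorting bids: 54,200 (Zephyr) > 53,900 (Talon) > 35,500 (Sable) > 31,500 (Willow) > 22,700 (Alder) > 16,100 (Orion) > …
Highest eligible bid: Zephyr at $54,200.
Second-highest bid $53,900 exceeds the reserve $52,300 → payment $53,900.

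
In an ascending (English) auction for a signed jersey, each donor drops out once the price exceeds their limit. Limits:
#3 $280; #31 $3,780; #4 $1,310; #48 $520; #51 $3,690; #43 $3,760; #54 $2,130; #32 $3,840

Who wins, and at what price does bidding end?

Rule: the price rises until one bidder remains; the winner pays the price at which the last rival dropped out.
Limits ranked: 3,840 (#32) > 3,780 (#31) > 3,760 (#43) > 3,690 (#51) > 2,130 (#54) > 1,310 (#4) > …
Once the price passes $3,780, only #32 is left; the hammer falls at #31's limit of $3,780.

#32 wins at $3,780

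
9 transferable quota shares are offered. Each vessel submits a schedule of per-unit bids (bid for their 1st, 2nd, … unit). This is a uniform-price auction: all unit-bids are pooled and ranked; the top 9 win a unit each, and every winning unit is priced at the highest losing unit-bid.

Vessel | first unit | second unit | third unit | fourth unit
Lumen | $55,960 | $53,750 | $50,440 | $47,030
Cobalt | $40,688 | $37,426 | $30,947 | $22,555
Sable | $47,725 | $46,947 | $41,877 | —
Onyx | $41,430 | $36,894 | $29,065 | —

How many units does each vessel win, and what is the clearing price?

Merging the schedules and taking the best 9: 55,960 (Lumen-1), 53,750 (Lumen-2), 50,440 (Lumen-3), 47,725 (Sable-1), 47,030 (Lumen-4), 46,947 (Sable-2), 41,877 (Sable-3), 41,430 (Onyx-1), 40,688 (Cobalt-1)
First bid not allocated: $37,426.
Allocation: Cobalt 1, Lumen 4, Onyx 1, Sable 3.

Cobalt 1, Lumen 4, Onyx 1, Sable 3; clearing price $37,426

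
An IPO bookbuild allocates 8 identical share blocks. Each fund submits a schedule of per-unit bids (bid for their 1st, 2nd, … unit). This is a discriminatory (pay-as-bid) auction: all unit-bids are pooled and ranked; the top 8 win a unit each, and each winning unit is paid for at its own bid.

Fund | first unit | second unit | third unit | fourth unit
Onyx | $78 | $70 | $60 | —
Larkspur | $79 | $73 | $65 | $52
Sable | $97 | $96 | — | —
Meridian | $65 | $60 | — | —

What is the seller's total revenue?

Pooled unit-bids ranked (top 8): 97 (Sable-1), 96 (Sable-2), 79 (Larkspur-1), 78 (Onyx-1), 73 (Larkspur-2), 70 (Onyx-2), 65 (Larkspur-3), 65 (Meridian-1)
Next rejected bid: $60 (not a price — pay-as-bid).
Each winning unit pays its own bid.
Revenue = 97 + 96 + 79 + 78 + 73 + 70 + 65 + 65 = $623.

Total revenue: $623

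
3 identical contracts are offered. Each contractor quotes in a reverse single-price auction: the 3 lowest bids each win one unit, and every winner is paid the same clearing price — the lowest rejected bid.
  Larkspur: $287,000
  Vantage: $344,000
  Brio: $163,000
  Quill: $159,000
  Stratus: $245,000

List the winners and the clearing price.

Ordering the bids: 159,000 (Quill), 163,000 (Brio), 245,000 (Stratus), 287,000 (Larkspur), 344,000 (Vantage)
Winners (3 units): Quill, Brio, Stratus.
Clearing price = lowest rejected bid = $287,000.

Quill, Brio, Stratus; each is paid $287,000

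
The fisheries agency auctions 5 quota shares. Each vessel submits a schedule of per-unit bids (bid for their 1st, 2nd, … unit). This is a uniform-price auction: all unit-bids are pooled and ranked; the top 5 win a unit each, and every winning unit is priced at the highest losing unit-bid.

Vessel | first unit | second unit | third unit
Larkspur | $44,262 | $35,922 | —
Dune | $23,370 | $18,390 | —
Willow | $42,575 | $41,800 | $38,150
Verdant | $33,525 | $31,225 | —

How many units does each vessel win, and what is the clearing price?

Larkspur 2, Willow 3; clearing price $33,525

Merging the schedules and taking the best 5: 44,262 (Larkspur-1), 42,575 (Willow-1), 41,800 (Willow-2), 38,150 (Willow-3), 35,922 (Larkspur-2)
First bid not allocated: $33,525.
Allocation: Larkspur 2, Willow 3.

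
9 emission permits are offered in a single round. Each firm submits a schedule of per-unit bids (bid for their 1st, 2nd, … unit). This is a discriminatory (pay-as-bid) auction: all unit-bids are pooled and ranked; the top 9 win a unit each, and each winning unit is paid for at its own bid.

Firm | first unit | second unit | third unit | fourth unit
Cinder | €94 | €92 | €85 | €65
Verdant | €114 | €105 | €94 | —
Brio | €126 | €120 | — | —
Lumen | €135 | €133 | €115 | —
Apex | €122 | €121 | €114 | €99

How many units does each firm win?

Apex 3, Brio 2, Lumen 3, Verdant 1

Pooled unit-bids ranked (top 9): 135 (Lumen-1), 133 (Lumen-2), 126 (Brio-1), 122 (Apex-1), 121 (Apex-2), 120 (Brio-2), 115 (Lumen-3), 114 (Verdant-1), 114 (Apex-3)
Next rejected bid: €105 (not a price — pay-as-bid).
Allocation: Apex 3, Brio 2, Lumen 3, Verdant 1.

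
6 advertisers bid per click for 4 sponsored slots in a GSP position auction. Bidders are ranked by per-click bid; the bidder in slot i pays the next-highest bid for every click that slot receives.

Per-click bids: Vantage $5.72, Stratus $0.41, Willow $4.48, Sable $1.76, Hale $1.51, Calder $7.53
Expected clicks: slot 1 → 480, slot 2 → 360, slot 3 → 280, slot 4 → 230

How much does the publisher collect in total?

Ranked by bid: $7.53 (Calder) > $5.72 (Vantage) > $4.48 (Willow) > $1.76 (Sable) > $1.51 (Hale) > …
Slot 1: Calder pays $5.72 × 480 = $2745.60
Slot 2: Vantage pays $4.48 × 360 = $1612.80
Slot 3: Willow pays $1.76 × 280 = $492.80
Slot 4: Sable pays $1.51 × 230 = $347.30
Total = $5198.50

Total revenue: $5198.50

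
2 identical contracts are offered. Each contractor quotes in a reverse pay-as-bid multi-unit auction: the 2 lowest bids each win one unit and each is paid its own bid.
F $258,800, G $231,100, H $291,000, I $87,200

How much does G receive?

G is paid $231,100

Bids ranked low→high: 87,200 (I), 231,100 (G), 258,800 (F), 291,000 (H)
Lowest 2: I, G.
G wins → own bid $231,100.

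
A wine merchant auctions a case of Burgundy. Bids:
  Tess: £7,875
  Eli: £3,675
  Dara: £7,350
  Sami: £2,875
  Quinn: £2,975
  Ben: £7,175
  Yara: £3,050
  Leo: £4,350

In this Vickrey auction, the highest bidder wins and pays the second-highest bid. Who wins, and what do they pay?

Tess pays £7,350

Vickrey auction: the highest bidder wins and pays the second-highest bid.
Bids in order: 7,875 (Tess) > 7,350 (Dara) > 7,175 (Ben) > 4,350 (Leo) > 3,675 (Eli) > 3,050 (Yara) > …
Tess is highest; pays the second-highest bid, £7,350.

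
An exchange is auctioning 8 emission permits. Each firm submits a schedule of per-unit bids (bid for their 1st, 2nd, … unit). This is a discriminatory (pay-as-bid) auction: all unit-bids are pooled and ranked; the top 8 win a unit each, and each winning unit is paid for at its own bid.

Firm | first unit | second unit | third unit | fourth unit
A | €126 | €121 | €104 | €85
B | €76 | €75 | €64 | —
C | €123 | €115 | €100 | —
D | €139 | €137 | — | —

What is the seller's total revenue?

Pooled unit-bids ranked (top 8): 139 (D-1), 137 (D-2), 126 (A-1), 123 (C-1), 121 (A-2), 115 (C-2), 104 (A-3), 100 (C-3)
Next rejected bid: €85 (not a price — pay-as-bid).
Each winning unit pays its own bid.
Revenue = 139 + 137 + 126 + 123 + 121 + 115 + 104 + 100 = €965.

Total revenue: €965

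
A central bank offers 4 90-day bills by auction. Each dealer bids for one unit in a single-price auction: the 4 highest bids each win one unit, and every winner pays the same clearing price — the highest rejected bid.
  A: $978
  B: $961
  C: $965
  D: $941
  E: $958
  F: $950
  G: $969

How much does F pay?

Bids ranked high→low: 978 (A), 969 (G), 965 (C), 961 (B), 958 (E), 950 (F), …
Winners (4 units): A, G, C, B.
Highest unsuccessful bid: $958 → clearing price.
F does not win → pays $0.

F pays $0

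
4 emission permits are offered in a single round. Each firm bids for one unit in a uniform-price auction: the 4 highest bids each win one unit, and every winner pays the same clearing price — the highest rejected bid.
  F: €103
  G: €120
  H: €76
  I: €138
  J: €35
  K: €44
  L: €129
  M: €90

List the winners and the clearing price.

I, L, G, F; each pays €90

Ordering the bids: 138 (I), 129 (L), 120 (G), 103 (F), 90 (M), 76 (H), …
Top 4: I, L, G, F.
Highest unsuccessful bid: €90 → clearing price.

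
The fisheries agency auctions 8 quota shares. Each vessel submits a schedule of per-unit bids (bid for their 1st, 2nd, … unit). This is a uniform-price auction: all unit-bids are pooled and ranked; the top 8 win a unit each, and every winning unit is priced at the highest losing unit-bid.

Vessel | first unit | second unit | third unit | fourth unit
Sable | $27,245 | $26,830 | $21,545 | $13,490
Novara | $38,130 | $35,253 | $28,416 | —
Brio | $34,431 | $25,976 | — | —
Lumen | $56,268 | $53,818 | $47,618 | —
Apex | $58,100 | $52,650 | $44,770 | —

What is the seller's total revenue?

Pooled unit-bids ranked (top 8): 58,100 (Apex-1), 56,268 (Lumen-1), 53,818 (Lumen-2), 52,650 (Apex-2), 47,618 (Lumen-3), 44,770 (Apex-3), 38,130 (Novara-1), 35,253 (Novara-2)
Highest rejected unit-bid = $34,431.
Allocation: Apex 3, Lumen 3, Novara 2. Every unit priced at $34,431.
Revenue = 8 × 34,431 = $275,448.

Total revenue: $275,448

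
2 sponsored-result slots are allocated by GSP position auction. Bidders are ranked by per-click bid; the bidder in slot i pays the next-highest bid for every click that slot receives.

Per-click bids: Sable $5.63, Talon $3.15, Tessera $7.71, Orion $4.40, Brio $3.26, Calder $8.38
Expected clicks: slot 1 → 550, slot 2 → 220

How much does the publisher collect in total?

Per-click bids in order: $8.38 (Calder) > $7.71 (Tessera) > $5.63 (Sable) > …
Slot 1: Calder pays $7.71 × 550 = $4240.50
Slot 2: Tessera pays $5.63 × 220 = $1238.60
Total = $5479.10

Total revenue: $5479.10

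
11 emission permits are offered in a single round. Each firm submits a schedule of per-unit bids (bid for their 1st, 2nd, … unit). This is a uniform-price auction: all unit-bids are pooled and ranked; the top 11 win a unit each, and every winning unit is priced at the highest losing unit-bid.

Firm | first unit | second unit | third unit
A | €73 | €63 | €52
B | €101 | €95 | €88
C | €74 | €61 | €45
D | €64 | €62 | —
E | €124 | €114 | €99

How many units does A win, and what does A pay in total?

A: 2 units, pays €122

Pooled unit-bids ranked (top 11): 124 (E-1), 114 (E-2), 101 (B-1), 99 (E-3), 95 (B-2), 88 (B-3), 74 (C-1), 73 (A-1), 64 (D-1), 63 (A-2), 62 (D-2)
First bid not allocated: €61.
A wins 2 unit(s) at €61 each.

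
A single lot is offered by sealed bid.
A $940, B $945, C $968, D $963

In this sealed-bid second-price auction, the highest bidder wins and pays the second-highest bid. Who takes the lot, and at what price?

C pays $963

Bids in order: 968 (C) > 963 (D) > 945 (B) > 940 (A)
Second-price: C pays D's bid of $963.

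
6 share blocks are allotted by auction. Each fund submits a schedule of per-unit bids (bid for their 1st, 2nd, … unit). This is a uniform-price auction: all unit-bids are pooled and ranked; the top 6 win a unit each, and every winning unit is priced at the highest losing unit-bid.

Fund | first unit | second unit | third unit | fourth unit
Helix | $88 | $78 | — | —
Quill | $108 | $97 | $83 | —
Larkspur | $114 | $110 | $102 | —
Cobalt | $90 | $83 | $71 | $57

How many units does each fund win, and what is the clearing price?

All unit-bids, highest first — top 6: 114 (Larkspur-1), 110 (Larkspur-2), 108 (Quill-1), 102 (Larkspur-3), 97 (Quill-2), 90 (Cobalt-1)
The (k+1)-th unit-bid is $88.
Allocation: Cobalt 1, Larkspur 3, Quill 2.

Cobalt 1, Larkspur 3, Quill 2; clearing price $88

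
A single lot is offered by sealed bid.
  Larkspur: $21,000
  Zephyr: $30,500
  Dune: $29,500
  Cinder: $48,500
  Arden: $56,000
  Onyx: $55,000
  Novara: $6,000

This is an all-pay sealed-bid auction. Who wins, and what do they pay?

Bids in order: 56,000 (Arden) > 55,000 (Onyx) > 48,500 (Cinder) > 30,500 (Zephyr) > 29,500 (Dune) > 21,000 (Larkspur) > …
Arden is highest and takes the item; every bidder forfeits their bid.

Arden pays $56,000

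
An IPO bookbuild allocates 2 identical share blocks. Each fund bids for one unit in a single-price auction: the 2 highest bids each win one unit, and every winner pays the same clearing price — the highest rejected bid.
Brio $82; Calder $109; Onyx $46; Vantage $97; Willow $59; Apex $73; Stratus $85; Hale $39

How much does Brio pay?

Brio pays $0

Bids ranked high→low: 109 (Calder), 97 (Vantage), 85 (Stratus), 82 (Brio), …
Winners (2 units): Calder, Vantage.
First losing bid is Stratus's $85, which sets the uniform price.
Brio does not win → pays $0.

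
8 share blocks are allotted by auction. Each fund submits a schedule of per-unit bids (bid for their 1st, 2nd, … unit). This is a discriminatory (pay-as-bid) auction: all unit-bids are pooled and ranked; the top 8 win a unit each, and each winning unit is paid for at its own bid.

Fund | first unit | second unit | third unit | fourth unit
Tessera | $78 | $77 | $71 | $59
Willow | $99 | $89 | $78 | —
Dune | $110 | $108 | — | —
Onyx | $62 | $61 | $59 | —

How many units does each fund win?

Dune 2, Tessera 3, Willow 3

Merging the schedules and taking the best 8: 110 (Dune-1), 108 (Dune-2), 99 (Willow-1), 89 (Willow-2), 78 (Tessera-1), 78 (Willow-3), 77 (Tessera-2), 71 (Tessera-3)
Next rejected bid: $62 (not a price — pay-as-bid).
Allocation: Dune 2, Tessera 3, Willow 3.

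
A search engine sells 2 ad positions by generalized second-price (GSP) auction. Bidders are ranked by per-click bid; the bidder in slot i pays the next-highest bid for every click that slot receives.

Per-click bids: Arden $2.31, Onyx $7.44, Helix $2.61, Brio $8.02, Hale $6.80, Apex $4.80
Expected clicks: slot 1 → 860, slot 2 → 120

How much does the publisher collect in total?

Total revenue: $7214.40

Per-click bids in order: $8.02 (Brio) > $7.44 (Onyx) > $6.80 (Hale) > …
Slot 1: Brio pays $7.44 × 860 = $6398.40
Slot 2: Onyx pays $6.80 × 120 = $816.00
Total = $7214.40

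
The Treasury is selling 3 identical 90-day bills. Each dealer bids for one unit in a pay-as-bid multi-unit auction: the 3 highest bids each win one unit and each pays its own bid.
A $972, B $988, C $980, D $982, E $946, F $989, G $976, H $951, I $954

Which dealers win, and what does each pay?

Ordering the bids: 989 (F), 988 (B), 982 (D), 980 (C), 976 (G), …
The 3 highest are F, B, D.
Each winner pays its own bid: F $989, B $988, D $982.

F $989, B $988, D $982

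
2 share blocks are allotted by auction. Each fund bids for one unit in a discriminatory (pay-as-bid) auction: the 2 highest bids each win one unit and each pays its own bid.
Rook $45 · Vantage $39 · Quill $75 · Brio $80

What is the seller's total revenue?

Total revenue: $155

Sorting: 80 (Brio), 75 (Quill), 45 (Rook), 39 (Vantage)
Top 2: Brio, Quill.
Total revenue = 80 + 75 = $155.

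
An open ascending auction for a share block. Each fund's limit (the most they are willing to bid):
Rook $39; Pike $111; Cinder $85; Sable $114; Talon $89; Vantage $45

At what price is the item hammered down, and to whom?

Limits in order: 114 (Sable) > 111 (Pike) > 89 (Talon) > 85 (Cinder) > 45 (Vantage) > 39 (Rook)
Once the price passes $111, only Sable is left; the hammer falls at Pike's limit of $111.

Sable wins at $111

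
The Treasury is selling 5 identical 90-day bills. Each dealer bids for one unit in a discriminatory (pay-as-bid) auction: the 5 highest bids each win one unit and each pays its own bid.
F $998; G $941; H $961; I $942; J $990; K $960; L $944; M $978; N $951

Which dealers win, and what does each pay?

F $998, J $990, M $978, H $961, K $960

Sorting: 998 (F), 990 (J), 978 (M), 961 (H), 960 (K), 951 (N), 944 (L), …
Winners (5 units): F, J, M, H, K.
Each winner pays its own bid: F $998, J $990, M $978, H $961, K $960.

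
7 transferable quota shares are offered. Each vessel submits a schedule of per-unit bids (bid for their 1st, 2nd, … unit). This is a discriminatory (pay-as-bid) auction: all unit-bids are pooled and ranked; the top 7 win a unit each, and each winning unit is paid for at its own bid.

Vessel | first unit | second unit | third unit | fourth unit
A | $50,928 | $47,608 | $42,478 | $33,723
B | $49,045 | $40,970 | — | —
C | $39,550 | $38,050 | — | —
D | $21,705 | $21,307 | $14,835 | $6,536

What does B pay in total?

B pays $90,015

All unit-bids, highest first — top 7: 50,928 (A-1), 49,045 (B-1), 47,608 (A-2), 42,478 (A-3), 40,970 (B-2), 39,550 (C-1), 38,050 (C-2)
Next rejected bid: $33,723 (not a price — pay-as-bid).
B's winning unit-bids: 49,045 + 40,970 = $90,015.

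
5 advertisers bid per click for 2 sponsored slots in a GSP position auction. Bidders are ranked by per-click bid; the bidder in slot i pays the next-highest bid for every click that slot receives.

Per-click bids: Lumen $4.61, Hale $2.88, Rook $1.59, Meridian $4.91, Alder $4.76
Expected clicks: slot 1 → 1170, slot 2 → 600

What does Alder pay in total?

Ranked by bid: $4.91 (Meridian) > $4.76 (Alder) > $4.61 (Lumen) > …
Alder holds slot 2 → pays next bid $4.61 × 600 clicks = $2766.00.

Alder pays $2766.00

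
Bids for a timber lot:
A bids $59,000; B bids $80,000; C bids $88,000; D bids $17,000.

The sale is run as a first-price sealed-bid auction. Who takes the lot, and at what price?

C pays $88,000

Sorting bids: 88,000 (C) > 80,000 (B) > 59,000 (A) > 17,000 (D)
First-price: C pays what they bid, $88,000.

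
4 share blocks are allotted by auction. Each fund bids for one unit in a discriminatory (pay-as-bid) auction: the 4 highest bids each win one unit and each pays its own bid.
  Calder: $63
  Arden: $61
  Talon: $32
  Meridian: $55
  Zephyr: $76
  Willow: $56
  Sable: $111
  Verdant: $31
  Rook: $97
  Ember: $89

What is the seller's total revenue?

Total revenue: $373

Bids ranked high→low: 111 (Sable), 97 (Rook), 89 (Ember), 76 (Zephyr), 63 (Calder), 61 (Arden), …
Winners (4 units): Sable, Rook, Ember, Zephyr.
Total revenue = 111 + 97 + 89 + 76 = $373.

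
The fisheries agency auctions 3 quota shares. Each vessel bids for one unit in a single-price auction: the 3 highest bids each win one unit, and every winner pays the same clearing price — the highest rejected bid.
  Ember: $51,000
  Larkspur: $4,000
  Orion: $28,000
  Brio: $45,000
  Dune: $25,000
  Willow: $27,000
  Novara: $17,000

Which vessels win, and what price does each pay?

Ordering the bids: 51,000 (Ember), 45,000 (Brio), 28,000 (Orion), 27,000 (Willow), 25,000 (Dune), …
Winners (3 units): Ember, Brio, Orion.
Highest unsuccessful bid: $27,000 → clearing price.

Ember, Brio, Orion; each pays $27,000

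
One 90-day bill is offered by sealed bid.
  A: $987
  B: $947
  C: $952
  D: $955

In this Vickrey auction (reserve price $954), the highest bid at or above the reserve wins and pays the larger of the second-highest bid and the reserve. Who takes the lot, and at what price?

Bids in order: 987 (A) > 955 (D) > 952 (C) > 947 (B)
A has the top bid at or above the reserve ($987).
max(second-highest $955, reserve $954) = $955; the reserve does not bind.

A pays $955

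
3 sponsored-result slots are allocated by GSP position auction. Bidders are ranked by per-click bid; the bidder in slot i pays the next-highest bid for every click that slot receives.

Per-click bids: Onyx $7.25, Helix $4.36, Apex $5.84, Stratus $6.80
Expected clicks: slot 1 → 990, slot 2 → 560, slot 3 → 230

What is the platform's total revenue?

Per-click bids in order: $7.25 (Onyx) > $6.80 (Stratus) > $5.84 (Apex) > $4.36 (Helix)
Slot 1: Onyx pays $6.80 × 990 = $6732.00
Slot 2: Stratus pays $5.84 × 560 = $3270.40
Slot 3: Apex pays $4.36 × 230 = $1002.80
Total = $11005.20

Total revenue: $11005.20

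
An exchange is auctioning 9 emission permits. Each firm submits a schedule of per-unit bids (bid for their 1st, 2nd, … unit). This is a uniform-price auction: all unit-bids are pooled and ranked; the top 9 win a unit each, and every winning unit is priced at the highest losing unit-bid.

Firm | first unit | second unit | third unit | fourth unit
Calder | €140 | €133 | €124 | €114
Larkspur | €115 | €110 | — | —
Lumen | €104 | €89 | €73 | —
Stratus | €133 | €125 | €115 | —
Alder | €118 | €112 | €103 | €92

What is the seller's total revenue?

Total revenue: €1,008

All unit-bids, highest first — top 9: 140 (Calder-1), 133 (Calder-2), 133 (Stratus-1), 125 (Stratus-2), 124 (Calder-3), 118 (Alder-1), 115 (Larkspur-1), 115 (Stratus-3), 114 (Calder-4)
First bid not allocated: €112.
Allocation: Alder 1, Calder 4, Larkspur 1, Stratus 3. Every unit priced at €112.
Revenue = 9 × 112 = €1,008.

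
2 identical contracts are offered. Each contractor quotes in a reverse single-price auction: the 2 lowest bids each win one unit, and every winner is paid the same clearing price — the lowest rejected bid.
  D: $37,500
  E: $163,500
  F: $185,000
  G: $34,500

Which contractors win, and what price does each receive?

G, D; each is paid $163,500

Sorting: 34,500 (G), 37,500 (D), 163,500 (E), 185,000 (F)
Winners (2 units): G, D.
Clearing price = lowest rejected bid = $163,500.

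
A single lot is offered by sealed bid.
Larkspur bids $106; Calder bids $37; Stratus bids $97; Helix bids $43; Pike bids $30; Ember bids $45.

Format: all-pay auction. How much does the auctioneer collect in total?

All-pay auction: the highest bidder wins the item, but every bidder pays their own bid.
Bids in order: 106 (Larkspur) > 97 (Stratus) > 45 (Ember) > 43 (Helix) > 37 (Calder) > 30 (Pike)
Larkspur wins with the top bid; all bids are sunk regardless.
Every bidder forfeits their bid regardless of winning.
Revenue = 106 + 37 + 97 + 43 + 30 + 45 = $358.

Total revenue: $358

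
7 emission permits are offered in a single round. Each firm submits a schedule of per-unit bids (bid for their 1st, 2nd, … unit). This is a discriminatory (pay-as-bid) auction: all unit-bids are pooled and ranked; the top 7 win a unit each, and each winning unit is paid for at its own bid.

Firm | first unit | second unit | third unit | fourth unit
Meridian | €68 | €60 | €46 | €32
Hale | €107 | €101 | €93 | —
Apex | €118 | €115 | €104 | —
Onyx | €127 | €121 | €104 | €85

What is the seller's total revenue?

Total revenue: €796

Pooled unit-bids ranked (top 7): 127 (Onyx-1), 121 (Onyx-2), 118 (Apex-1), 115 (Apex-2), 107 (Hale-1), 104 (Apex-3), 104 (Onyx-3)
Next rejected bid: €101 (not a price — pay-as-bid).
Each winning unit pays its own bid.
Revenue = 127 + 121 + 118 + 115 + 107 + 104 + 104 = €796.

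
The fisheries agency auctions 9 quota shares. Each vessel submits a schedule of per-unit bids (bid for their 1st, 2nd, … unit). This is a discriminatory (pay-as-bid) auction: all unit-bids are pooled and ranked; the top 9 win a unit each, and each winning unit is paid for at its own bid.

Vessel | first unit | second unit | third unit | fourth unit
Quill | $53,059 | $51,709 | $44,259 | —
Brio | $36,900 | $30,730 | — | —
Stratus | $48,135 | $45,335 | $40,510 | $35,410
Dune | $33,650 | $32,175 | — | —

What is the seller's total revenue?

Pooled unit-bids ranked (top 9): 53,059 (Quill-1), 51,709 (Quill-2), 48,135 (Stratus-1), 45,335 (Stratus-2), 44,259 (Quill-3), 40,510 (Stratus-3), 36,900 (Brio-1), 35,410 (Stratus-4), 33,650 (Dune-1)
Next rejected bid: $32,175 (not a price — pay-as-bid).
Each winning unit pays its own bid.
Revenue = 53,059 + 51,709 + 48,135 + 45,335 + 44,259 + 40,510 + 36,900 + 35,410 + 33,650 = $388,967.

Total revenue: $388,967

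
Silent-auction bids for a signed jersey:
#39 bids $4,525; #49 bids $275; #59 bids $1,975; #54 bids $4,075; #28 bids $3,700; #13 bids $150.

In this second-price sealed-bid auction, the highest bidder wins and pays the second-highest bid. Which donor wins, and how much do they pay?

Second-price sealed-bid auction: the highest bidder wins and pays the second-highest bid.
Bids in order: 4,525 (#39) > 4,075 (#54) > 3,700 (#28) > 1,975 (#59) > 275 (#49) > 150 (#13)
Second-price: #39 pays #54's bid of $4,075.

#39 pays $4,075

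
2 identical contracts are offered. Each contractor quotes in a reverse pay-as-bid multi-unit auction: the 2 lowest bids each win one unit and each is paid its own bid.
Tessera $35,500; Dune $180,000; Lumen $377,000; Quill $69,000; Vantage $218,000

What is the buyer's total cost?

Total cost: $104,500

Sorting: 35,500 (Tessera), 69,000 (Quill), 180,000 (Dune), 218,000 (Vantage), …
Lowest 2: Tessera, Quill.
Total cost = 35,500 + 69,000 = $104,500.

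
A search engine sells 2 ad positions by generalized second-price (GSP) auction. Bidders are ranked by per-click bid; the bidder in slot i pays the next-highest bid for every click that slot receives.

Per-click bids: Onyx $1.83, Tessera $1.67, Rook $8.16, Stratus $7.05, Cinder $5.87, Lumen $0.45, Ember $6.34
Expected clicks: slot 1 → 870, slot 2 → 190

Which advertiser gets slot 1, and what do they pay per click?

Rook; $7.05 per click

Ranked by bid: $8.16 (Rook) > $7.05 (Stratus) > $6.34 (Ember) > …
Slot 1 goes to the first-ranked bidder, Rook, who pays the next bid down: $7.05/click.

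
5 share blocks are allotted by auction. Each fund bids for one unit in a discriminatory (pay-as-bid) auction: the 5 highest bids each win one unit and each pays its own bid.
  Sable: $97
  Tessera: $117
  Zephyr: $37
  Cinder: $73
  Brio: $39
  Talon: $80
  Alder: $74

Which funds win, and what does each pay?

Ordering the bids: 117 (Tessera), 97 (Sable), 80 (Talon), 74 (Alder), 73 (Cinder), 39 (Brio), 37 (Zephyr)
Winners (5 units): Tessera, Sable, Talon, Alder, Cinder.
Each winner pays its own bid: Tessera $117, Sable $97, Talon $80, Alder $74, Cinder $73.

Tessera $117, Sable $97, Talon $80, Alder $74, Cinder $73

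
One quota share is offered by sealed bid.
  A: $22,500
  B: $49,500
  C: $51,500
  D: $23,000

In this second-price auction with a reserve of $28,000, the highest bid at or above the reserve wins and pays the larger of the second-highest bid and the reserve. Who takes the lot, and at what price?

C pays $49,500

Bids ranked: 51,500 (C) > 49,500 (B) > 23,000 (D) > 22,500 (A)
C has the top bid at or above the reserve ($51,500).
max(second-highest $49,500, reserve $28,000) = $49,500; the reserve does not bind.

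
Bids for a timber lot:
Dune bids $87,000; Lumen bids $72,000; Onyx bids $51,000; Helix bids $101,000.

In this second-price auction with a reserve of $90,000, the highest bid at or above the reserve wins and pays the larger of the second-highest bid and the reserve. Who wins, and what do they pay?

Helix pays $90,000

Sorting bids: 101,000 (Helix) > 87,000 (Dune) > 72,000 (Lumen) > 51,000 (Onyx)
Helix has the top bid at or above the reserve ($101,000).
Second-highest bid $87,000 is below the reserve $90,000, so the reserve binds → payment $90,000.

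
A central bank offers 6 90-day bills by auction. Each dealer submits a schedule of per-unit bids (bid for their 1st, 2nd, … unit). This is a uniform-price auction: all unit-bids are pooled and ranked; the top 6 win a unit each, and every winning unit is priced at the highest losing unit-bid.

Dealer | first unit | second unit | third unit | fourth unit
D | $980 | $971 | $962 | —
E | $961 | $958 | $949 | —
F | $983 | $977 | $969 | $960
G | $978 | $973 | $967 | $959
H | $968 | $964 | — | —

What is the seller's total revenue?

Total revenue: $5,814

Pooled unit-bids ranked (top 6): 983 (F-1), 980 (D-1), 978 (G-1), 977 (F-2), 973 (G-2), 971 (D-2)
First bid not allocated: $969.
Allocation: D 2, F 2, G 2. Every unit priced at $969.
Revenue = 6 × 969 = $5,814.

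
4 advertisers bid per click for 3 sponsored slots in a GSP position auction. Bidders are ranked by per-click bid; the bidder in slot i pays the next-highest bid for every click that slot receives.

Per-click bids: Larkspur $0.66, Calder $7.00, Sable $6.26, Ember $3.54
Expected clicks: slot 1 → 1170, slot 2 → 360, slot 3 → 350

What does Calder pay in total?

Sorting advertisers: $7.00 (Calder) > $6.26 (Sable) > $3.54 (Ember) > $0.66 (Larkspur)
Calder holds slot 1 → pays next bid $6.26 × 1170 clicks = $7324.20.

Calder pays $7324.20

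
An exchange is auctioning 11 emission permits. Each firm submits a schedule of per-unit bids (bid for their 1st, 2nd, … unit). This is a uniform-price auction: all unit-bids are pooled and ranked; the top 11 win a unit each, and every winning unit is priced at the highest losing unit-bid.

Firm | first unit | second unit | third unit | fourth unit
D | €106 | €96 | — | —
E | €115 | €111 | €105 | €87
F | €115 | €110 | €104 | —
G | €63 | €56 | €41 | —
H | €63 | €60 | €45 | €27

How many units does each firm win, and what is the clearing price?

D 2, E 4, F 3, G 1, H 1; clearing price €60

All unit-bids, highest first — top 11: 115 (E-1), 115 (F-1), 111 (E-2), 110 (F-2), 106 (D-1), 105 (E-3), 104 (F-3), 96 (D-2), 87 (E-4), 63 (G-1), 63 (H-1)
Highest rejected unit-bid = €60.
Allocation: D 2, E 4, F 3, G 1, H 1.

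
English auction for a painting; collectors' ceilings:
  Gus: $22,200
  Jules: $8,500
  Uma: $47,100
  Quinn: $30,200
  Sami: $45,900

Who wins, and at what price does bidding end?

Uma wins at $45,900

Ascending (English) auction: the price rises until one bidder remains; the winner pays the price at which the last rival dropped out.
Limits ranked: 47,100 (Uma) > 45,900 (Sami) > 30,200 (Quinn) > 22,200 (Gus) > 8,500 (Jules)
Once the price passes $45,900, only Uma is left; the hammer falls at Sami's limit of $45,900.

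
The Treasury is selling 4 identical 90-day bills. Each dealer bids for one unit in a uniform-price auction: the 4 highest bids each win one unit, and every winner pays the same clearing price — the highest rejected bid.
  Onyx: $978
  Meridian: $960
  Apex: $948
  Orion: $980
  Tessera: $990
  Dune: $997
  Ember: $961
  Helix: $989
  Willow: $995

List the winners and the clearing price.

Sorting: 997 (Dune), 995 (Willow), 990 (Tessera), 989 (Helix), 980 (Orion), 978 (Onyx), …
The 4 highest are Dune, Willow, Tessera, Helix.
Clearing price = highest rejected bid = $980.

Dune, Willow, Tessera, Helix; each pays $980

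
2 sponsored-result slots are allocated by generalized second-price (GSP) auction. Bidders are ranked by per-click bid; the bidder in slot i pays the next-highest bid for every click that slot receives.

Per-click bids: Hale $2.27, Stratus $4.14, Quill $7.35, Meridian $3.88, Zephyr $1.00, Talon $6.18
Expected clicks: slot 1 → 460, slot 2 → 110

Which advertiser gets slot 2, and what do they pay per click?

Talon; $4.14 per click

Per-click bids in order: $7.35 (Quill) > $6.18 (Talon) > $4.14 (Stratus) > …
Slot 2 goes to the second-ranked bidder, Talon, who pays the next bid down: $4.14/click.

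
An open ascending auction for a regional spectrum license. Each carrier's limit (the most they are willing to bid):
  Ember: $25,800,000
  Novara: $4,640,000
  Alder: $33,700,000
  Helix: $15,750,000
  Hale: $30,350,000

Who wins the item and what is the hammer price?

Sorting limits: 33,700,000 (Alder) > 30,350,000 (Hale) > 25,800,000 (Ember) > 15,750,000 (Helix) > 4,640,000 (Novara)
Hale is the last rival to drop out, at $30,350,000; Alder remains and wins at that price.

Alder wins at $30,350,000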